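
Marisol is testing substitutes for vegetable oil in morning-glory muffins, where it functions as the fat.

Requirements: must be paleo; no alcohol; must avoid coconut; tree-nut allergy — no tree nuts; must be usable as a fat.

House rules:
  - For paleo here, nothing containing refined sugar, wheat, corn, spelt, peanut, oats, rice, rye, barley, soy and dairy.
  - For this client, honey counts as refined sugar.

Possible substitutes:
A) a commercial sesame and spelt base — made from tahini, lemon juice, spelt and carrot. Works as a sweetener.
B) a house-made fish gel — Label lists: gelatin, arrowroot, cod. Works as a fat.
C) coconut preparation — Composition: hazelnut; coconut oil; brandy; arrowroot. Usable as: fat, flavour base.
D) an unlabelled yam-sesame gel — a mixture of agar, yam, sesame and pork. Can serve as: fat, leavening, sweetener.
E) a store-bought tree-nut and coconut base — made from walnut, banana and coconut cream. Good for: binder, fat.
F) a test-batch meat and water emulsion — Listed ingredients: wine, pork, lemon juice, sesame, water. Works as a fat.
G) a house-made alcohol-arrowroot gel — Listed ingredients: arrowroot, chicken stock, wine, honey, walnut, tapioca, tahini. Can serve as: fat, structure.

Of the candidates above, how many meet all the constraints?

2

A: not usable as a fat; has spelt, so not paleo — reject
B: nothing on the exclusion list — valid
C: has hazelnut, so not tree-nut-free; has coconut oil, so not coconut-free (and 1 more) — no
D: paleo, no tree nuts — keep
E: has walnut, so not tree-nut-free; has coconut cream, so not coconut-free — reject
F: has wine, so not alcohol-free — no
G: has honey, so not paleo; has walnut, so not tree-nut-free (and 1 more) — reject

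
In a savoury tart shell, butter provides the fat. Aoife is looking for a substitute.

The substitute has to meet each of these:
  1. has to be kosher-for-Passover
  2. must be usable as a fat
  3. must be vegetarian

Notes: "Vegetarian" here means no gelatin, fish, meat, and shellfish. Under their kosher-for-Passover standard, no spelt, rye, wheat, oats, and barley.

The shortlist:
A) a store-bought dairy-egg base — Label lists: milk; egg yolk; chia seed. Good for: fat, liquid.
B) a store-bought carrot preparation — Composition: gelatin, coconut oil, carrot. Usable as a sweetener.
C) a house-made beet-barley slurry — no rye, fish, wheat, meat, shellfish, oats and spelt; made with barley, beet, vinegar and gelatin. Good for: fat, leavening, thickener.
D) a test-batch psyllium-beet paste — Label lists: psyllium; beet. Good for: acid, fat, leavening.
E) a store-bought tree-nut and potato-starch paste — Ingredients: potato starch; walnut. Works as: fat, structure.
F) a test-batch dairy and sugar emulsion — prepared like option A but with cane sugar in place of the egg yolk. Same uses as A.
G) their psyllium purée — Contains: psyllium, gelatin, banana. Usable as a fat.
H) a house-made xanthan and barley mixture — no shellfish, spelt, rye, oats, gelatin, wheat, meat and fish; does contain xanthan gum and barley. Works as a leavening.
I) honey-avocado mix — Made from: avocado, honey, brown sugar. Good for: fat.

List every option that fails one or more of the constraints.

B, C, G, H

A: only milk, egg yolk, and chia seed; none excluded — OK
B: not usable as a fat; has gelatin, so not vegetarian — reject
C: has gelatin, so not vegetarian; has barley, so not kosher-for-Passover — no
D: works as a fat, vegetarian, kosher-for-Passover — keep
E: only walnut and potato starch; none excluded — valid
F: vegetarian, kosher-for-Passover — keep
G: has gelatin, so not vegetarian — no
H: not usable as a fat; has barley, so not kosher-for-Passover — out
I: works as a fat, vegetarian, kosher-for-Passover — OK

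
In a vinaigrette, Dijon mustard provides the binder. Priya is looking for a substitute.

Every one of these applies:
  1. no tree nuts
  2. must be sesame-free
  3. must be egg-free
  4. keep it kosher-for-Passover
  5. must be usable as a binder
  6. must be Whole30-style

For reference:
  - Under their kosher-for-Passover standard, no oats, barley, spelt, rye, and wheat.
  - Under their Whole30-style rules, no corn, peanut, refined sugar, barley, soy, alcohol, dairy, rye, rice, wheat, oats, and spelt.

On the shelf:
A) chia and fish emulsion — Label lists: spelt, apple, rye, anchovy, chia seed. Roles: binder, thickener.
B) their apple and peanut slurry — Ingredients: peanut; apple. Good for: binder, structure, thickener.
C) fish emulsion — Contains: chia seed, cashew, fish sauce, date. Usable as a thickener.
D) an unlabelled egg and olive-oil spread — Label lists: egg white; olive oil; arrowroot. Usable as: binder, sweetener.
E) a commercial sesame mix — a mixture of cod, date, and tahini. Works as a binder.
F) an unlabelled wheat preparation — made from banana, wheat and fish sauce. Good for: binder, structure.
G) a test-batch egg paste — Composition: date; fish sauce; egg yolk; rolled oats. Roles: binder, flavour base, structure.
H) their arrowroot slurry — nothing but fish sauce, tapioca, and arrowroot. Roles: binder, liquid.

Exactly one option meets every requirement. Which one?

A: has rye, so not kosher-for-Passover; has rye, so not Whole30-style — no
B: has peanut, so not Whole30-style — reject
C: not usable as a binder; has cashew, so not tree-nut-free — out
D: has egg white, so not egg-free — no
E: has tahini, so not sesame-free — reject
F: has wheat, so not kosher-for-Passover; has wheat, so not Whole30-style — no
G: has rolled oats, so not kosher-for-Passover; has rolled oats, so not Whole30-style (and 1 more) — no
H: nothing on the exclusion list — keep

H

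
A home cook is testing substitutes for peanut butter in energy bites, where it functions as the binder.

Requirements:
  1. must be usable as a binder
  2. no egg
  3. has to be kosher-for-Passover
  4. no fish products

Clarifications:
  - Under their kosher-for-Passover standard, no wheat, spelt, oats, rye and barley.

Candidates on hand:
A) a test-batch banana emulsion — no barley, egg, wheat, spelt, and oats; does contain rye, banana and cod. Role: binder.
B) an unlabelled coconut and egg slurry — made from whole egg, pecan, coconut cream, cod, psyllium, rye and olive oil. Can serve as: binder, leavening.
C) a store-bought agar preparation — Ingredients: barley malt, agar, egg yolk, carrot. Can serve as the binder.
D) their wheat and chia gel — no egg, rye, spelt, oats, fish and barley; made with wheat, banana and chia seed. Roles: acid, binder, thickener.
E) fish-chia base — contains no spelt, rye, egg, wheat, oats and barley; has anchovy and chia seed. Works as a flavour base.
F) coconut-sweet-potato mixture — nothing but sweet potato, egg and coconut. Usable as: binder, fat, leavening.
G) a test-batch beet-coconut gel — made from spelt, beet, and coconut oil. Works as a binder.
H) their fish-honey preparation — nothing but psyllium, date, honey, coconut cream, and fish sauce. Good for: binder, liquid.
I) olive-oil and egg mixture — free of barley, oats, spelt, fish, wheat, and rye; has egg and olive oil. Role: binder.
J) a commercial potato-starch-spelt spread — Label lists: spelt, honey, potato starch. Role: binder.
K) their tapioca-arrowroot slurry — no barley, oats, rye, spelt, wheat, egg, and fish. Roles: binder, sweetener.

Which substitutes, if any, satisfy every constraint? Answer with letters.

K

A: has rye, so not kosher-for-Passover; has cod, so not fish-free — out
B: has rye, so not kosher-for-Passover; has cod, so not fish-free (and 1 more) — no
C: has barley malt, so not kosher-for-Passover; has egg yolk, so not egg-free — no
D: has wheat, so not kosher-for-Passover — out
E: not usable as a binder; has anchovy, so not fish-free — reject
F: has egg, so not egg-free — no
G: has spelt, so not kosher-for-Passover — out
H: has fish sauce, so not fish-free — reject
I: has egg, so not egg-free — no
J: has spelt, so not kosher-for-Passover — no
K: every rule checks out — OK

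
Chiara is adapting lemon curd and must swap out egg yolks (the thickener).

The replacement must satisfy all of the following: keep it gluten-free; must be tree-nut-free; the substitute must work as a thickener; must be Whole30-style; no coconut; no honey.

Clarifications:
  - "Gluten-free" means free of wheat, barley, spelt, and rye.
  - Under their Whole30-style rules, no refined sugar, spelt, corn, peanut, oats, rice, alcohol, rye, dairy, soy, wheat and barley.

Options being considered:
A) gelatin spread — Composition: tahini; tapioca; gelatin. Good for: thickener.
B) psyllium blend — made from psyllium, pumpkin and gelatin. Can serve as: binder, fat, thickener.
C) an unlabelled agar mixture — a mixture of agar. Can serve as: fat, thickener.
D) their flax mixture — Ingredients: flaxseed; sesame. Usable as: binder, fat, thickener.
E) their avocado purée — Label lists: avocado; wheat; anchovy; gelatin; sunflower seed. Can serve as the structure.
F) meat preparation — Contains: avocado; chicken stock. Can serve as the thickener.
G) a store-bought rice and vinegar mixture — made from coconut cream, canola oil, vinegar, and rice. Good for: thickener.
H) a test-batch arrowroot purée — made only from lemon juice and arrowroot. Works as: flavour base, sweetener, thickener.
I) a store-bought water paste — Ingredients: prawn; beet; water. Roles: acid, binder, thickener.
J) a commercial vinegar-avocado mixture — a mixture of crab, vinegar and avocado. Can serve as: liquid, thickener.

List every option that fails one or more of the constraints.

A: every rule checks out — OK
B: gluten-free, no tree nuts — valid
C: works as a thickener, no coconut, no tree nuts — valid
D: works as a thickener, gluten-free, Whole30-style — keep
E: not usable as a thickener; has wheat, so not gluten-free (and 1 more) — no
F: nothing on the exclusion list — valid
G: has rice, so not Whole30-style; has coconut cream, so not coconut-free — no
H: nothing on the exclusion list — keep
I: nothing on the exclusion list — OK
J: works as a thickener, no coconut, no tree nuts — keep

E, G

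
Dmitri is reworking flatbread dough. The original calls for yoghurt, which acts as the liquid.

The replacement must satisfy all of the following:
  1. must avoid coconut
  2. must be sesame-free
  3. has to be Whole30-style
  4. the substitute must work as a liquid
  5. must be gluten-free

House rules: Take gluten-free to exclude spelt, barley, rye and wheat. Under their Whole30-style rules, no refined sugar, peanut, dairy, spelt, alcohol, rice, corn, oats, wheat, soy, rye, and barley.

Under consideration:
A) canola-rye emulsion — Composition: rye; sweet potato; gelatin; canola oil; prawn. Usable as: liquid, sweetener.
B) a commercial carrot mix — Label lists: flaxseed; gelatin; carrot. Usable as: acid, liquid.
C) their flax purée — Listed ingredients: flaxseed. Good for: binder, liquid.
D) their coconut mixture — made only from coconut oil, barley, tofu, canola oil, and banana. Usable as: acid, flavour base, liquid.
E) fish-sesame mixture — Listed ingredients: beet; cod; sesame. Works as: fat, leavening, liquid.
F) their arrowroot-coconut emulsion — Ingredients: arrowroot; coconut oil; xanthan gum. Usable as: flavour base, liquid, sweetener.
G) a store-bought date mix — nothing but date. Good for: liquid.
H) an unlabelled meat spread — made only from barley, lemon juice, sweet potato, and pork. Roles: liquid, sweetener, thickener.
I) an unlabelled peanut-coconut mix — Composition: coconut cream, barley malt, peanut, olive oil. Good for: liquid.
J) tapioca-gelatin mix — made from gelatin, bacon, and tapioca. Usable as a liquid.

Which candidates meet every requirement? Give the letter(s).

A: has rye, so not gluten-free; has rye, so not Whole30-style — no
B: works as a liquid, no sesame, gluten-free — keep
C: works as a liquid, no coconut, Whole30-style — OK
D: has barley, so not gluten-free; has barley, so not Whole30-style (and 1 more) — reject
E: has sesame, so not sesame-free — no
F: has coconut oil, so not coconut-free — out
G: Whole30-style, gluten-free — OK
H: has barley, so not gluten-free; has barley, so not Whole30-style — no
I: has barley malt, so not gluten-free; has barley malt, so not Whole30-style (and 1 more) — no
J: only gelatin, bacon, and tapioca; none excluded — keep

B, C, G, J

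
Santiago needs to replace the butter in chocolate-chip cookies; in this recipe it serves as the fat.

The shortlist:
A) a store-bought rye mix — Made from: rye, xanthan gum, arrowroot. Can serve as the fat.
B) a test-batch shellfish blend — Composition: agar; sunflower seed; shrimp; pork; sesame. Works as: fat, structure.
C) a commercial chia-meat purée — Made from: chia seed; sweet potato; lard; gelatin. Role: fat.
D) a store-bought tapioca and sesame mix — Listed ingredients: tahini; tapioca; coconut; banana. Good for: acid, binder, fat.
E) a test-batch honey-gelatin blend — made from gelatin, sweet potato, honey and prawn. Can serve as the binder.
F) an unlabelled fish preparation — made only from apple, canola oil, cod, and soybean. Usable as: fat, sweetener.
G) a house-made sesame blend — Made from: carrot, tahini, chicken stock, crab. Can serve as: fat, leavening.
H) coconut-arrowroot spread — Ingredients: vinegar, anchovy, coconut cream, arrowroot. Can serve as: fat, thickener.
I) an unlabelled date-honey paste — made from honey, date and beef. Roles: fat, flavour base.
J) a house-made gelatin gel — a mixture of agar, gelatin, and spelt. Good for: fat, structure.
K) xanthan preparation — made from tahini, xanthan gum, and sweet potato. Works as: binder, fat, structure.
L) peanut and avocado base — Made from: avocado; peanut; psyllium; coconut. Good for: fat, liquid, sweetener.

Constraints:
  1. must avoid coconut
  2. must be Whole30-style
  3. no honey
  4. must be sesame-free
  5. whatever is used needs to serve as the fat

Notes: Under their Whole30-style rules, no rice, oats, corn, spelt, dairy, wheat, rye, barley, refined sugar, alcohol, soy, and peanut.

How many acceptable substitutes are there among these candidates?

A: has rye, so not Whole30-style — no
B: has sesame, so not sesame-free — no
C: all constraints satisfied — keep
D: has tahini, so not sesame-free; has coconut, so not coconut-free — no
E: not usable as a fat; has honey, so not honey-free — out
F: has soybean, so not Whole30-style — no
G: has tahini, so not sesame-free — no
H: has coconut cream, so not coconut-free — reject
I: has honey, so not honey-free — no
J: has spelt, so not Whole30-style — reject
K: has tahini, so not sesame-free — reject
L: has peanut, so not Whole30-style; has coconut, so not coconut-free — reject

1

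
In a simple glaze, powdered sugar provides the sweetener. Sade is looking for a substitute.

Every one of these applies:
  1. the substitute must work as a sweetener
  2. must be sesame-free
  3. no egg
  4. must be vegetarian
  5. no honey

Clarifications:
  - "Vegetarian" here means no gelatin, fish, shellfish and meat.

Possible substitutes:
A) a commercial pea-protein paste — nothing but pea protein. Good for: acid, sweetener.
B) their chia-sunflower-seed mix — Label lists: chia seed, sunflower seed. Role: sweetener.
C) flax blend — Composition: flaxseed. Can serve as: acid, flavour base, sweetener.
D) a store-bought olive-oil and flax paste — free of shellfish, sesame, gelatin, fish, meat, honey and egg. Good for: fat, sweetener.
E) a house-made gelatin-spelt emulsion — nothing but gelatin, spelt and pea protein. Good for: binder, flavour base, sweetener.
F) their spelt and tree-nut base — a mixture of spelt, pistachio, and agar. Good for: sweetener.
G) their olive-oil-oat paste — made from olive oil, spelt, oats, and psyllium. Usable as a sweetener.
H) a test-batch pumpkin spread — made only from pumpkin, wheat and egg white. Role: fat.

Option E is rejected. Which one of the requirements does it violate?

usable as a sweetener: satisfied
vegetarian: has gelatin — fails
egg-free: satisfied
honey-free: satisfied
sesame-free: satisfied

vegetarian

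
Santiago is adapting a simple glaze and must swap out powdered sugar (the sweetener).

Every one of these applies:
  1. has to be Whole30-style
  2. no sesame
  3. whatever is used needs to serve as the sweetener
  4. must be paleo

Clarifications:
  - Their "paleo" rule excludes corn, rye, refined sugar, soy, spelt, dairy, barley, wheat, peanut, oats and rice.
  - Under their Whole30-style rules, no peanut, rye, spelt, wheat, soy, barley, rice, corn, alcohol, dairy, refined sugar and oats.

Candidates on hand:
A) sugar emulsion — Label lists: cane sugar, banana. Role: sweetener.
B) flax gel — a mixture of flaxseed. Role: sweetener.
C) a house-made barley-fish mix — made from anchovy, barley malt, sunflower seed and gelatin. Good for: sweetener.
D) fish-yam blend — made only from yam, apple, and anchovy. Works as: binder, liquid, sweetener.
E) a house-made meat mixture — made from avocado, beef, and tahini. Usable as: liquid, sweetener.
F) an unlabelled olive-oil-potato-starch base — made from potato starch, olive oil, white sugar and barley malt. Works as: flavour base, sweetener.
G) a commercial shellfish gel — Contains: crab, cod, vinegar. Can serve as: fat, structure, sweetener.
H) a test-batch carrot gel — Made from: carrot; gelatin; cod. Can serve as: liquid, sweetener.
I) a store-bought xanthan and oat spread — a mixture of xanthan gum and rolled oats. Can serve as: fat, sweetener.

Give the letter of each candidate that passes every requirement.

A: has cane sugar, so not paleo; has cane sugar, so not Whole30-style — out
B: only flaxseed; none excluded — keep
C: has barley malt, so not paleo; has barley malt, so not Whole30-style — no
D: only anchovy, yam and apple; none excluded — valid
E: has tahini, so not sesame-free — no
F: has barley malt, so not paleo; has barley malt, so not Whole30-style — reject
G: nothing on the exclusion list — keep
H: every rule checks out — OK
I: has rolled oats, so not paleo; has rolled oats, so not Whole30-style — out

B, D, G, H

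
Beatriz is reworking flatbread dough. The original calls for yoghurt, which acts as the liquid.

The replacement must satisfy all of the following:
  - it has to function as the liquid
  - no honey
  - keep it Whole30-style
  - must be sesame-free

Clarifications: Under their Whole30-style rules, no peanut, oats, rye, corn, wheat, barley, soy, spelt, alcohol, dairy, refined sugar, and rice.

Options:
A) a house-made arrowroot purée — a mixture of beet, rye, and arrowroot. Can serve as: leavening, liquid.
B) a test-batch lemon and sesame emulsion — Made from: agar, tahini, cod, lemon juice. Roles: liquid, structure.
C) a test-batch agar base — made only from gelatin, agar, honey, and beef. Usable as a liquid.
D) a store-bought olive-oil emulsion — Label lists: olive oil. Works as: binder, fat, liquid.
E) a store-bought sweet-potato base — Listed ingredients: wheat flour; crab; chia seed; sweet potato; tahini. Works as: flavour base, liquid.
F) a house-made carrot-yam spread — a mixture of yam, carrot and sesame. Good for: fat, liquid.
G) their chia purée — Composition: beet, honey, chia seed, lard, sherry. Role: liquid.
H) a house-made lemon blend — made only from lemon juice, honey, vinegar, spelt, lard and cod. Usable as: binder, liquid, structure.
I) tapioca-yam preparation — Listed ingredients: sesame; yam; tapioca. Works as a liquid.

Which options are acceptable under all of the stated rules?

D

A: has rye, so not Whole30-style — no
B: has tahini, so not sesame-free — reject
C: has honey, so not honey-free — reject
D: every rule checks out — keep
E: has wheat flour, so not Whole30-style; has tahini, so not sesame-free — no
F: has sesame, so not sesame-free — out
G: has sherry, so not Whole30-style; has honey, so not honey-free — no
H: has spelt, so not Whole30-style; has honey, so not honey-free — reject
I: has sesame, so not sesame-free — no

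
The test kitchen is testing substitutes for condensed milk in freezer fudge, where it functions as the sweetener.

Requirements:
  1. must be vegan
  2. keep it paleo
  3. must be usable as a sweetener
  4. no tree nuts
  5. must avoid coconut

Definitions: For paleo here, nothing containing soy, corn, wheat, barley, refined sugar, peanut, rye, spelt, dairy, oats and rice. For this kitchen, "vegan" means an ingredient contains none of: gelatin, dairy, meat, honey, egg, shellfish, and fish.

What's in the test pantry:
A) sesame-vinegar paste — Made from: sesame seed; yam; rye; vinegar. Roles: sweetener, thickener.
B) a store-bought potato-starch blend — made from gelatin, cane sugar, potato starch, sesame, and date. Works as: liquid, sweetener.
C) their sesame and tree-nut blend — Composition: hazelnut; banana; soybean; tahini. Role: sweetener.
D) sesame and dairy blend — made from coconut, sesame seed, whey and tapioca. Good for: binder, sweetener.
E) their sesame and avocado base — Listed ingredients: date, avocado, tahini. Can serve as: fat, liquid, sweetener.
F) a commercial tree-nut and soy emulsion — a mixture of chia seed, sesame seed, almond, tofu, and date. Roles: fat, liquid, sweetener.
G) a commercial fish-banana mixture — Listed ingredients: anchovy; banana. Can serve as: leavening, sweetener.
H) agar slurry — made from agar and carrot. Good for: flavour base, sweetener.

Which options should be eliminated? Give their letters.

A, B, C, D, F, G

A: has rye, so not paleo — reject
B: has cane sugar, so not paleo; has gelatin, so not vegan — reject
C: has soybean, so not paleo; has hazelnut, so not tree-nut-free — out
D: has whey, so not paleo; has whey, so not vegan (and 1 more) — out
E: only tahini, avocado and date; none excluded — OK
F: has tofu, so not paleo; has almond, so not tree-nut-free — out
G: has anchovy, so not vegan — no
H: works as a sweetener, vegan, no tree nuts — keep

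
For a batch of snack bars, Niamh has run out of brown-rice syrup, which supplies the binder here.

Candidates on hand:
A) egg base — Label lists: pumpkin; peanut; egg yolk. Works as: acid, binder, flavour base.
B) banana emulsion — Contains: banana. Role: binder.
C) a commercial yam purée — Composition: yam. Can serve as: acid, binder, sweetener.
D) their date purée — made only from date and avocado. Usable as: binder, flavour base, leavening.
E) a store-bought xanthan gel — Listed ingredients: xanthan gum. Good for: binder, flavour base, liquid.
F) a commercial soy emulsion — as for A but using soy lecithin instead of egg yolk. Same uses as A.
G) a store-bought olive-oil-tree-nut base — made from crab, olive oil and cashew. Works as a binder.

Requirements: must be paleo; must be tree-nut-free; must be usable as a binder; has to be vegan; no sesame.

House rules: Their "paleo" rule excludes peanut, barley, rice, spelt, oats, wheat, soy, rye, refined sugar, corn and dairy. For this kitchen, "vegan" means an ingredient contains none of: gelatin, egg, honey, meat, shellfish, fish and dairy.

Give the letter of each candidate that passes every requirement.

A: has peanut, so not paleo; has egg yolk, so not vegan — no
B: only banana; none excluded — valid
C: works as a binder, no tree nuts, no sesame — OK
D: all constraints satisfied — OK
E: only xanthan gum; none excluded — keep
F: has peanut, so not paleo — no
G: has crab, so not vegan; has cashew, so not tree-nut-free — reject

B, C, D, E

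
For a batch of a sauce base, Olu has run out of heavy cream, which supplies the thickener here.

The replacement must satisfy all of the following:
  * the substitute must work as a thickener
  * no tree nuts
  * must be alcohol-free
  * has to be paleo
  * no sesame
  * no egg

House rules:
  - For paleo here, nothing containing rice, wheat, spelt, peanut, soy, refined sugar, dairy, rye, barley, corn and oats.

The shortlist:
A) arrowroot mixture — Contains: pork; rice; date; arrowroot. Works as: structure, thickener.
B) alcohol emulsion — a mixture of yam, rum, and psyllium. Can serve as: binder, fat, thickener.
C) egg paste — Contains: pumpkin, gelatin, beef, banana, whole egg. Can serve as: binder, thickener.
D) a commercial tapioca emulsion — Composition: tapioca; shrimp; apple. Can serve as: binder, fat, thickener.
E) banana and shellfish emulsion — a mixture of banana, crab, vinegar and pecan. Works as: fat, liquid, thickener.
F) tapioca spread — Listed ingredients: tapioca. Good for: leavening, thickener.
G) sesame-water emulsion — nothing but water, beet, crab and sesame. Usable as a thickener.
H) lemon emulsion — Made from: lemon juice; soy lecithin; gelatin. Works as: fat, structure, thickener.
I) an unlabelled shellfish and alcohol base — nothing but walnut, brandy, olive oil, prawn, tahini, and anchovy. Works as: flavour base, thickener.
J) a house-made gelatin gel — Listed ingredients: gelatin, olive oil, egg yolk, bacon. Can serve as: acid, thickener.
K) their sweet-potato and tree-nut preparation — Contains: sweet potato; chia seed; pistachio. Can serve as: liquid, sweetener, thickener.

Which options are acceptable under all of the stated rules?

A: has rice, so not paleo — out
B: has rum, so not alcohol-free — no
C: has whole egg, so not egg-free — no
D: every rule checks out — valid
E: has pecan, so not tree-nut-free — no
F: all constraints satisfied — valid
G: has sesame, so not sesame-free — reject
H: has soy lecithin, so not paleo — reject
I: has brandy, so not alcohol-free; has walnut, so not tree-nut-free (and 1 more) — out
J: has egg yolk, so not egg-free — reject
K: has pistachio, so not tree-nut-free — reject

D, F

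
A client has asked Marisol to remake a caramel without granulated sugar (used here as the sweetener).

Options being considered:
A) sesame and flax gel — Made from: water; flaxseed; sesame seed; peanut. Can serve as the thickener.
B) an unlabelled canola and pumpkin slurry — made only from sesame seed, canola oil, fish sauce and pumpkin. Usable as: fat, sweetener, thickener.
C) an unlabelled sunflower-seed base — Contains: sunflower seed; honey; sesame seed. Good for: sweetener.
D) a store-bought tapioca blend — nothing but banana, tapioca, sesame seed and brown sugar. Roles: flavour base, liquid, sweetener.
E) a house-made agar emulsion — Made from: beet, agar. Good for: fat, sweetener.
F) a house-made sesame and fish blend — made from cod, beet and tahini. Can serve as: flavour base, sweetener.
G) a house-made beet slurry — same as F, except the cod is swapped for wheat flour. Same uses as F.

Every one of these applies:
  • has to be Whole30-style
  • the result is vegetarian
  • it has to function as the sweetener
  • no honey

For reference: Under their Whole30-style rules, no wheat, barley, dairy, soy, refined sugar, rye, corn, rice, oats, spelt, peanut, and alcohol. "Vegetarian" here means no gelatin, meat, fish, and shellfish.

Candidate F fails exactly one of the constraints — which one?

vegetarian

usable as a sweetener: satisfied
Whole30-style: satisfied
vegetarian: has cod — fails
honey-free: satisfied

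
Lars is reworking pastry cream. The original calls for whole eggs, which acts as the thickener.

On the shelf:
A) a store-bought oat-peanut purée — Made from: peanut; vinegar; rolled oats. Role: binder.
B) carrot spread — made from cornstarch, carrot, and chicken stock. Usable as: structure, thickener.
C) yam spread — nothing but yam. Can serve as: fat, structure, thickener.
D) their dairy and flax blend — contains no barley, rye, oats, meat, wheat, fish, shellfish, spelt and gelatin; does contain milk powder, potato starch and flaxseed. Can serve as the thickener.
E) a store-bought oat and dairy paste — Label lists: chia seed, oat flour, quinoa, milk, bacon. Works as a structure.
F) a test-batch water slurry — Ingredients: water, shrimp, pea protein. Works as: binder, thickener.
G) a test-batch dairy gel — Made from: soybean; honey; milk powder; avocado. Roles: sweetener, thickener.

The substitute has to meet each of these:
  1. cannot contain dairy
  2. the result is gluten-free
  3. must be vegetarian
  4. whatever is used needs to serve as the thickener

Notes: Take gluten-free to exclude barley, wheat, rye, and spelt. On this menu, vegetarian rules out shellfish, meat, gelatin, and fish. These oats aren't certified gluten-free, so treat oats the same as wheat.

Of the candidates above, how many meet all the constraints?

A: not usable as a thickener; has rolled oats, so not gluten-free — reject
B: has chicken stock, so not vegetarian — reject
C: every rule checks out — valid
D: has milk powder, so not dairy-free — out
E: not usable as a thickener; has oat flour, so not gluten-free (and 2 more) — no
F: has shrimp, so not vegetarian — out
G: has milk powder, so not dairy-free — reject

1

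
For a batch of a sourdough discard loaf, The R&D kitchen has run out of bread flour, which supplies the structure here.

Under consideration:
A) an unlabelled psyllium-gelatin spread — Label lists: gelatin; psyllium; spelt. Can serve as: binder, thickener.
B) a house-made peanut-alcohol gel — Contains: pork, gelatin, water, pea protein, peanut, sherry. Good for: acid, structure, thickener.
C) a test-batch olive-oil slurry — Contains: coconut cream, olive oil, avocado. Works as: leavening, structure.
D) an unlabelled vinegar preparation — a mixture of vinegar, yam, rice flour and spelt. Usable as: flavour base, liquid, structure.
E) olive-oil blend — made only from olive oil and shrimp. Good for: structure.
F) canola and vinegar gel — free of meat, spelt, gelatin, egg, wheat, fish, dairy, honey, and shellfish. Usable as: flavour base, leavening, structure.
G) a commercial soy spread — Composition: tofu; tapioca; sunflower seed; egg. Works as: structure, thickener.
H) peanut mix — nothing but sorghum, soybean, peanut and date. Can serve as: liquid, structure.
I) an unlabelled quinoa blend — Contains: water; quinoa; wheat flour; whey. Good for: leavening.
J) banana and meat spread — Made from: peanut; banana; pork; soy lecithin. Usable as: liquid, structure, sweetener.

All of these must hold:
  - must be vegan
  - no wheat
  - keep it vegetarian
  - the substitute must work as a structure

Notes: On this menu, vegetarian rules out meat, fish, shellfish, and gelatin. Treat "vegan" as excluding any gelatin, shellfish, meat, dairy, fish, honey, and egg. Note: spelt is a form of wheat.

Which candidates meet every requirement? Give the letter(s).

A: not usable as a structure; has gelatin, so not vegetarian (and 2 more) — out
B: has gelatin, so not vegetarian; has gelatin, so not vegan — out
C: nothing on the exclusion list — valid
D: has spelt, so not wheat-free — no
E: has shrimp, so not vegetarian; has shrimp, so not vegan — out
F: nothing on the exclusion list — OK
G: has egg, so not vegan — no
H: peanut and soybean etc. — none of it excluded — keep
I: not usable as a structure; has whey, so not vegan (and 1 more) — out
J: has pork, so not vegetarian; has pork, so not vegan — out

C, F, H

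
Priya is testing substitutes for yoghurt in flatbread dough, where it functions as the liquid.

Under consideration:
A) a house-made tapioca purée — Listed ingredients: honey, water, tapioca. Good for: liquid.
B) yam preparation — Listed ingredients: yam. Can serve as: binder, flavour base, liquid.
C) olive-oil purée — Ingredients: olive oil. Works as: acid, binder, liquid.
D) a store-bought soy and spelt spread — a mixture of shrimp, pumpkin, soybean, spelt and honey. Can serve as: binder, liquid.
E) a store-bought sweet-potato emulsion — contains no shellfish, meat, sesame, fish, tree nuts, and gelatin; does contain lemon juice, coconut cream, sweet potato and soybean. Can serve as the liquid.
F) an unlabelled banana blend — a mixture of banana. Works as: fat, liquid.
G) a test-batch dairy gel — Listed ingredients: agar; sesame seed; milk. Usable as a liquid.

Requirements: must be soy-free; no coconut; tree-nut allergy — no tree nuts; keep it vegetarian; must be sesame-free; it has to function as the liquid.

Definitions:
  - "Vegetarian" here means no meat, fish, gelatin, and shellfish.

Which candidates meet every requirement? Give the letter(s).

A, B, C, F

A: works as a liquid, no sesame, no soy — valid
B: no soy, no tree nuts — keep
C: no soy, vegetarian — OK
D: has shrimp, so not vegetarian; has soybean, so not soy-free — out
E: has coconut cream, so not coconut-free; has soybean, so not soy-free — out
F: every rule checks out — valid
G: has sesame seed, so not sesame-free — out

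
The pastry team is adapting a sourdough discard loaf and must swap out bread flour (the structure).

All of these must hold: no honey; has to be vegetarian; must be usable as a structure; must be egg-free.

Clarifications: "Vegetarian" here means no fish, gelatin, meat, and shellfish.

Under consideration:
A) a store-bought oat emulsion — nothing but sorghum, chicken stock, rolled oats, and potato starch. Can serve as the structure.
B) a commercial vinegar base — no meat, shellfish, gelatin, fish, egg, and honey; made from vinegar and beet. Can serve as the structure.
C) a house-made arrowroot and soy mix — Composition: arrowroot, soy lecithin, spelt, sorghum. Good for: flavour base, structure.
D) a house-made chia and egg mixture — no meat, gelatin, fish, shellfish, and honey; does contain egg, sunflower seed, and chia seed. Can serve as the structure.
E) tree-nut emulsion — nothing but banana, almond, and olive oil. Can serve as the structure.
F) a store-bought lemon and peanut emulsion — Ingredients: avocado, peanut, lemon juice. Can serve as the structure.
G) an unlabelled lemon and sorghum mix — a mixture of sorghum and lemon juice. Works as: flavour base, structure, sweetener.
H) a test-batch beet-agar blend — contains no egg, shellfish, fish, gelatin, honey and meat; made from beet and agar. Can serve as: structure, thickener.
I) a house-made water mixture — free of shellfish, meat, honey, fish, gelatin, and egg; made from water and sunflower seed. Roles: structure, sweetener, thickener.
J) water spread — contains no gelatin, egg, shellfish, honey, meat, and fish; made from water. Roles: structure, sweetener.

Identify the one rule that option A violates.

usable as a structure: satisfied
vegetarian: has chicken stock — fails
egg-free: satisfied
honey-free: satisfied

vegetarian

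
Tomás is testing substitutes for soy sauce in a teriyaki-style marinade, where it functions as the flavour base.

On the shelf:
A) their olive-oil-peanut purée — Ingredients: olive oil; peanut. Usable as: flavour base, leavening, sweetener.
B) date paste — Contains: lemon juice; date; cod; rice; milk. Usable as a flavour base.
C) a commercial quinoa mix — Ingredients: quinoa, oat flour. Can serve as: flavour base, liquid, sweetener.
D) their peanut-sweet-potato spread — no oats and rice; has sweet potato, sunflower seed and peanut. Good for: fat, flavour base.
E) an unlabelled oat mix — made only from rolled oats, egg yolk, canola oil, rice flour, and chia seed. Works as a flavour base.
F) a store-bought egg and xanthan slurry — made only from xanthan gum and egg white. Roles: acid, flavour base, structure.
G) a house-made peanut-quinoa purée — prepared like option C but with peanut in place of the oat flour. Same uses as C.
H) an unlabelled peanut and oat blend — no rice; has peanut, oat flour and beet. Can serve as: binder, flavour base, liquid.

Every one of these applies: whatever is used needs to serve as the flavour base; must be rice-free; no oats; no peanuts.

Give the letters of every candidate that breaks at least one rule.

A: has peanut, so not peanut-free — reject
B: has rice, so not rice-free — no
C: has oat flour, so not oat-free — reject
D: has peanut, so not peanut-free — no
E: has rice flour, so not rice-free; has rolled oats, so not oat-free — reject
F: only egg white and xanthan gum; none excluded — OK
G: has peanut, so not peanut-free — no
H: has peanut, so not peanut-free; has oat flour, so not oat-free — no

A, B, C, D, E, G, H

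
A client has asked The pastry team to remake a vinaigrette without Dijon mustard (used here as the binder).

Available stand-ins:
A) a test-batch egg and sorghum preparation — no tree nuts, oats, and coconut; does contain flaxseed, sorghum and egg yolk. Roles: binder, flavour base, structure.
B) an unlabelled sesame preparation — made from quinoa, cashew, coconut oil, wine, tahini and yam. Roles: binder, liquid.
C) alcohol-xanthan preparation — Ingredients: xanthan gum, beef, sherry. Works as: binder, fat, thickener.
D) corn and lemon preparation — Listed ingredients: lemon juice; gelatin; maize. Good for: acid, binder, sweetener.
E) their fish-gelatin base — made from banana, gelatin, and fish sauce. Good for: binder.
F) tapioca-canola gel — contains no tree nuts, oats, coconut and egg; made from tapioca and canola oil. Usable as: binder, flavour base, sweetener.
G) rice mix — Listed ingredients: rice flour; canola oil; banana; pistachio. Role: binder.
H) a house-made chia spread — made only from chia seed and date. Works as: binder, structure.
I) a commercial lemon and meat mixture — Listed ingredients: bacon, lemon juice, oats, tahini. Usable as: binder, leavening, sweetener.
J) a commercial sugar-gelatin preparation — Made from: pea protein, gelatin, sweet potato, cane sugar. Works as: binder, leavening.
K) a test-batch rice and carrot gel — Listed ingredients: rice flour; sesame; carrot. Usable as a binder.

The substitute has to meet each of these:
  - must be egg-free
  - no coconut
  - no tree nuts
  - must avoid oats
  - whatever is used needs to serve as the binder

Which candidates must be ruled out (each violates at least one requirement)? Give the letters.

A, B, G, I

A: has egg yolk, so not egg-free — no
B: has coconut oil, so not coconut-free; has cashew, so not tree-nut-free — reject
C: all constraints satisfied — OK
D: only maize, gelatin and lemon juice; none excluded — OK
E: nothing on the exclusion list — keep
F: works as a binder, no coconut, no oats — OK
G: has pistachio, so not tree-nut-free — out
H: works as a binder, no coconut, no tree nuts — valid
I: has oats, so not oat-free — out
J: nothing on the exclusion list — valid
K: only rice flour, sesame, and carrot; none excluded — valid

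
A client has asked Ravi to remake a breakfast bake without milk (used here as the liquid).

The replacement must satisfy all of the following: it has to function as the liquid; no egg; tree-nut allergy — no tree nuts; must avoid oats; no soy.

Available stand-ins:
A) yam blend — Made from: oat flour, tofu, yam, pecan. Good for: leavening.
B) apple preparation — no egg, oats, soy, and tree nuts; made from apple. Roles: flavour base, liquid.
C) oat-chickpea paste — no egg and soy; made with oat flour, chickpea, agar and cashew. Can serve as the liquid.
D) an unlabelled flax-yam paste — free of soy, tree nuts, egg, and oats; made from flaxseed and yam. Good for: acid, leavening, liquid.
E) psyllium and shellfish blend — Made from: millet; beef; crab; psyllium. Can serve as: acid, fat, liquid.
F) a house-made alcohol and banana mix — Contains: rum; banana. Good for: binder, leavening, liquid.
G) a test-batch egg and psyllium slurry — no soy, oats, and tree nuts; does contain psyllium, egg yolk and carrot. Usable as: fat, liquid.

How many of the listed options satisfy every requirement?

A: not usable as a liquid; has oat flour, so not oat-free (and 2 more) — out
B: nothing on the exclusion list — OK
C: has oat flour, so not oat-free; has cashew, so not tree-nut-free — out
D: nothing on the exclusion list — OK
E: every rule checks out — valid
F: only rum and banana; none excluded — keep
G: has egg yolk, so not egg-free — out

4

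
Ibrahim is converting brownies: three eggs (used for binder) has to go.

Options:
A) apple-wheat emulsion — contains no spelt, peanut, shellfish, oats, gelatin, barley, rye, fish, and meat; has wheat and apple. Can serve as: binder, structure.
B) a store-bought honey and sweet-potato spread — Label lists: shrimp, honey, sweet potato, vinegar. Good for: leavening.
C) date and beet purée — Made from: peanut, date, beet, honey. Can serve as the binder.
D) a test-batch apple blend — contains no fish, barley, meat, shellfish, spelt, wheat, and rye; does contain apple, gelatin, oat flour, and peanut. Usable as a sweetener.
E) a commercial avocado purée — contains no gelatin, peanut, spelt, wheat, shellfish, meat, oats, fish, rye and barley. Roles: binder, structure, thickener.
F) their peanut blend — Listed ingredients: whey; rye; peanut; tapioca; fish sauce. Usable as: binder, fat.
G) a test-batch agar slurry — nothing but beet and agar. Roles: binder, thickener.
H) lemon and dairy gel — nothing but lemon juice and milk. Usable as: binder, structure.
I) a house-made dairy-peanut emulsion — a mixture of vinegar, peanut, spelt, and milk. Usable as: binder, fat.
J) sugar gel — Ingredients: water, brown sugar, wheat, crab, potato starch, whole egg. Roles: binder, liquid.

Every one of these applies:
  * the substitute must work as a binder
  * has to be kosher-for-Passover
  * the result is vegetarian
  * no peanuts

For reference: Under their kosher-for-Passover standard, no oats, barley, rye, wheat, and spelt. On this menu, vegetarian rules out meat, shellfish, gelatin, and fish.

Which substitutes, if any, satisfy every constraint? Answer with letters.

E, G, H

A: has wheat, so not kosher-for-Passover — reject
B: not usable as a binder; has shrimp, so not vegetarian — no
C: has peanut, so not peanut-free — reject
D: not usable as a binder; has oat flour, so not kosher-for-Passover (and 2 more) — no
E: nothing on the exclusion list — OK
F: has rye, so not kosher-for-Passover; has fish sauce, so not vegetarian (and 1 more) — no
G: only beet and agar; none excluded — OK
H: all constraints satisfied — valid
I: has spelt, so not kosher-for-Passover; has peanut, so not peanut-free — out
J: has wheat, so not kosher-for-Passover; has crab, so not vegetarian — out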